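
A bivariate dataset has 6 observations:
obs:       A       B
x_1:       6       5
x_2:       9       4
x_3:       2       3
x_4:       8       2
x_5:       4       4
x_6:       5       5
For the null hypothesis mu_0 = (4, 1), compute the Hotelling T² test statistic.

Step 1 — sample mean vector:
  mean(A) = (6 + 9 + 2 + 8 + 4 + 5) / 6 = 34/6 = 5.6667
  mean(B) = (5 + 4 + 3 + 2 + 4 + 5) / 6 = 23/6 = 3.8333
  x̄ = (5.6667, 3.8333),  deviation x̄ - mu_0 = (5.6667, 3.8333) - (4, 1) = (1.6667, 2.8333).

Step 2 — sample covariance matrix, S[i,j] = (1/(n-1)) · Σ_k (x_{k,i} - mean_i) · (x_{k,j} - mean_j), divisor n-1 = 5:
  S[A,A] = ((0.3333)·(0.3333) + (3.3333)·(3.3333) + (-3.6667)·(-3.6667) + (2.3333)·(2.3333) + (-1.6667)·(-1.6667) + (-0.6667)·(-0.6667)) / 5 = 33.3333/5 = 6.6667
  S[A,B] = ((0.3333)·(1.1667) + (3.3333)·(0.1667) + (-3.6667)·(-0.8333) + (2.3333)·(-1.8333) + (-1.6667)·(0.1667) + (-0.6667)·(1.1667)) / 5 = -1.3333/5 = -0.2667
  S[B,B] = ((1.1667)·(1.1667) + (0.1667)·(0.1667) + (-0.8333)·(-0.8333) + (-1.8333)·(-1.8333) + (0.1667)·(0.1667) + (1.1667)·(1.1667)) / 5 = 6.8333/5 = 1.3667
  S = [[6.6667, -0.2667],
 [-0.2667, 1.3667]].

Step 3 — invert S. det(S) = 6.6667·1.3667 - (-0.2667)² = 9.04.
  S^{-1} = (1/det) · [[d, -b], [-b, a]] = [[0.1512, 0.0295],
 [0.0295, 0.7375]].

Step 4 — quadratic form (x̄ - mu_0)^T · S^{-1} · (x̄ - mu_0):
  S^{-1} · (x̄ - mu_0) = (0.3355, 2.1386),
  (x̄ - mu_0)^T · [...] = (1.6667)·(0.3355) + (2.8333)·(2.1386) = 6.6187.

Step 5 — scale by n: T² = 6 · 6.6187 = 39.7124.

T² ≈ 39.7124


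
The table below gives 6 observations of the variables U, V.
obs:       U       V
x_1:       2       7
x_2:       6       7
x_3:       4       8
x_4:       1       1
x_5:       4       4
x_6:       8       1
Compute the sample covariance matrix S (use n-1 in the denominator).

Step 1 — column means:
  mean(U) = (2 + 6 + 4 + 1 + 4 + 8) / 6 = 25/6 = 4.1667
  mean(V) = (7 + 7 + 8 + 1 + 4 + 1) / 6 = 28/6 = 4.6667

Step 2 — sample covariance S[i,j] = (1/(n-1)) · Σ_k (x_{k,i} - mean_i) · (x_{k,j} - mean_j), with n-1 = 5.
  S[U,U] = ((-2.1667)·(-2.1667) + (1.8333)·(1.8333) + (-0.1667)·(-0.1667) + (-3.1667)·(-3.1667) + (-0.1667)·(-0.1667) + (3.8333)·(3.8333)) / 5 = 32.8333/5 = 6.5667
  S[U,V] = ((-2.1667)·(2.3333) + (1.8333)·(2.3333) + (-0.1667)·(3.3333) + (-3.1667)·(-3.6667) + (-0.1667)·(-0.6667) + (3.8333)·(-3.6667)) / 5 = -3.6667/5 = -0.7333
  S[V,V] = ((2.3333)·(2.3333) + (2.3333)·(2.3333) + (3.3333)·(3.3333) + (-3.6667)·(-3.6667) + (-0.6667)·(-0.6667) + (-3.6667)·(-3.6667)) / 5 = 49.3333/5 = 9.8667

S is symmetric (S[j,i] = S[i,j]). Assembling:

S = [[6.5667, -0.7333],
 [-0.7333, 9.8667]]


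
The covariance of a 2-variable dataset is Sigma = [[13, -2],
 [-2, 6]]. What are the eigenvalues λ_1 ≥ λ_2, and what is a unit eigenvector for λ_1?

Step 1 — characteristic polynomial of 2×2 Sigma:
  det(Sigma - λI) = λ² - trace · λ + det = 0.
  trace = 13 + 6 = 19, det = 13·6 - (-2)² = 74.
Step 2 — discriminant:
  Δ = trace² - 4·det = 361 - 296 = 65.
Step 3 — eigenvalues:
  λ = (trace ± √Δ)/2 = (19 ± 8.0623)/2,
  λ_1 = 13.5311,  λ_2 = 5.4689.

Step 4 — unit eigenvector for λ_1: solve (Sigma - λ_1 I)v = 0. First row:
  (13 - 13.5311)·v_x + (-2)·v_y = 0, i.e. (-0.5311)·v_x + (-2)·v_y = 0,
  so v ∝ (b, λ_1 - a) = (-2, 0.5311); multiply by -1 so the first entry is positive: u = (2, -0.5311).
  ||u|| = √((2)² + (-0.5311)²) = √(4.2821) ≈ 2.0693,
  v_1 = u/||u|| ≈ (0.9665, -0.2567) (||v_1|| = 1).

λ_1 = 13.5311,  λ_2 = 5.4689;  v_1 ≈ (0.9665, -0.2567)


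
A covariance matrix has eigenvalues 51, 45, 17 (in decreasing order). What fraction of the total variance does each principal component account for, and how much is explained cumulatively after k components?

Step 1 — total variance = trace(Sigma) = Σ λ_i = 51 + 45 + 17 = 113.

Step 2 — fraction explained by component i = λ_i / Σ λ:
  PC1: 51/113 = 0.4513
  PC2: 45/113 = 0.3982
  PC3: 17/113 = 0.1504

Step 3 — cumulative fraction after k components = (λ_1 + ... + λ_k) / Σ λ:
  k = 1: 51/113 = 0.4513
  k = 2: (51 + 45)/113 = 96/113 = 0.8496
  k = 3: (51 + 45 + 17)/113 = 113/113 = 1

Summary (fraction, with percent):

explained: PC1 0.4513 (45.13%), PC2 0.3982 (39.82%), PC3 0.1504 (15.04%);  cumulative: 0.4513, 0.8496, 1


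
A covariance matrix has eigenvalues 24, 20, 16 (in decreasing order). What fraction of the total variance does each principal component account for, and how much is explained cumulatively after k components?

Step 1 — total variance = trace(Sigma) = Σ λ_i = 24 + 20 + 16 = 60.

Step 2 — fraction explained by component i = λ_i / Σ λ:
  PC1: 24/60 = 0.4
  PC2: 20/60 = 0.3333
  PC3: 16/60 = 0.2667

Step 3 — cumulative fraction after k components = (λ_1 + ... + λ_k) / Σ λ:
  k = 1: 24/60 = 0.4
  k = 2: (24 + 20)/60 = 44/60 = 0.7333
  k = 3: (24 + 20 + 16)/60 = 60/60 = 1

Summary (fraction, with percent):

explained: PC1 0.4 (40%), PC2 0.3333 (33.33%), PC3 0.2667 (26.67%);  cumulative: 0.4, 0.7333, 1


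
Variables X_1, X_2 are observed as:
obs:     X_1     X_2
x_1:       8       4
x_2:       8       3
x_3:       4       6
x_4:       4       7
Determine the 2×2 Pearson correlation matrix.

Step 1 — column means:
  mean(X_1) = (8 + 8 + 4 + 4) / 4 = 24/4 = 6
  mean(X_2) = (4 + 3 + 6 + 7) / 4 = 20/4 = 5

Step 2 — sample variances and covariances s[i,j] = (1/(n-1)) · Σ_k (x_{k,i} - mean_i) · (x_{k,j} - mean_j), with n-1 = 3:
  s[X_1,X_1] = ((2)·(2) + (2)·(2) + (-2)·(-2) + (-2)·(-2)) / 3 = 16/3 = 5.3333
  s[X_1,X_2] = ((2)·(-1) + (2)·(-2) + (-2)·(1) + (-2)·(2)) / 3 = -12/3 = -4
  s[X_2,X_2] = ((-1)·(-1) + (-2)·(-2) + (1)·(1) + (2)·(2)) / 3 = 10/3 = 3.3333
  Sample standard deviations s_i = √(s[i,i]):
  s(X_1) = √(5.3333) = 2.3094
  s(X_2) = √(3.3333) = 1.8257

Step 3 — r_{ij} = s_{ij} / (s_i · s_j):
  r[X_1,X_1] = 1 (diagonal).
  r[X_1,X_2] = -4 / (2.3094 · 1.8257) = -4 / 4.2164 = -0.9487
  r[X_2,X_2] = 1 (diagonal).

R is symmetric with unit diagonal. Assembling:

R = [[1, -0.9487],
 [-0.9487, 1]]


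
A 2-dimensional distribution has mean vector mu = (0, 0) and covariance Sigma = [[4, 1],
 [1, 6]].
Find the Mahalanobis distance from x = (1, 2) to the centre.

Step 1 — centre the observation: (x - mu) = (1, 2).

Step 2 — invert Sigma. det(Sigma) = 4·6 - (1)² = 23.
  Sigma^{-1} = (1/det) · [[d, -b], [-b, a]] = [[0.2609, -0.0435],
 [-0.0435, 0.1739]].

Step 3 — form the quadratic (x - mu)^T · Sigma^{-1} · (x - mu):
  Sigma^{-1} · (x - mu) = (0.1739, 0.3043).
  (x - mu)^T · [Sigma^{-1} · (x - mu)] = (1)·(0.1739) + (2)·(0.3043) = 0.7826.

Step 4 — take square root: d = √(0.7826) ≈ 0.8847.

d(x, mu) = √(0.7826) ≈ 0.8847


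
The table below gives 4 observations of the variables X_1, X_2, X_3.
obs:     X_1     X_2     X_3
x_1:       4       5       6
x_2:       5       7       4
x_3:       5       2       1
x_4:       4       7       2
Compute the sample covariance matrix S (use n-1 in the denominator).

Step 1 — column means:
  mean(X_1) = (4 + 5 + 5 + 4) / 4 = 18/4 = 4.5
  mean(X_2) = (5 + 7 + 2 + 7) / 4 = 21/4 = 5.25
  mean(X_3) = (6 + 4 + 1 + 2) / 4 = 13/4 = 3.25

Step 2 — sample covariance S[i,j] = (1/(n-1)) · Σ_k (x_{k,i} - mean_i) · (x_{k,j} - mean_j), with n-1 = 3.
  S[X_1,X_1] = ((-0.5)·(-0.5) + (0.5)·(0.5) + (0.5)·(0.5) + (-0.5)·(-0.5)) / 3 = 1/3 = 0.3333
  S[X_1,X_2] = ((-0.5)·(-0.25) + (0.5)·(1.75) + (0.5)·(-3.25) + (-0.5)·(1.75)) / 3 = -1.5/3 = -0.5
  S[X_1,X_3] = ((-0.5)·(2.75) + (0.5)·(0.75) + (0.5)·(-2.25) + (-0.5)·(-1.25)) / 3 = -1.5/3 = -0.5
  S[X_2,X_2] = ((-0.25)·(-0.25) + (1.75)·(1.75) + (-3.25)·(-3.25) + (1.75)·(1.75)) / 3 = 16.75/3 = 5.5833
  S[X_2,X_3] = ((-0.25)·(2.75) + (1.75)·(0.75) + (-3.25)·(-2.25) + (1.75)·(-1.25)) / 3 = 5.75/3 = 1.9167
  S[X_3,X_3] = ((2.75)·(2.75) + (0.75)·(0.75) + (-2.25)·(-2.25) + (-1.25)·(-1.25)) / 3 = 14.75/3 = 4.9167

S is symmetric (S[j,i] = S[i,j]). Assembling:

S = [[0.3333, -0.5, -0.5],
 [-0.5, 5.5833, 1.9167],
 [-0.5, 1.9167, 4.9167]]


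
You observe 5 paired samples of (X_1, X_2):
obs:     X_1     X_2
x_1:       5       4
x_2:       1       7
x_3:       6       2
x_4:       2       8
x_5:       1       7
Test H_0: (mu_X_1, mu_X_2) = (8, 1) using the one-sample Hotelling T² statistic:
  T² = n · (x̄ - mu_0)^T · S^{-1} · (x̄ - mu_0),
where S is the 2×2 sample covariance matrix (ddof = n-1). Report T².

Step 1 — sample mean vector:
  mean(X_1) = (5 + 1 + 6 + 2 + 1) / 5 = 15/5 = 3
  mean(X_2) = (4 + 7 + 2 + 8 + 7) / 5 = 28/5 = 5.6
  x̄ = (3, 5.6),  deviation x̄ - mu_0 = (3, 5.6) - (8, 1) = (-5, 4.6).

Step 2 — sample covariance matrix, S[i,j] = (1/(n-1)) · Σ_k (x_{k,i} - mean_i) · (x_{k,j} - mean_j), divisor n-1 = 4:
  S[X_1,X_1] = ((2)·(2) + (-2)·(-2) + (3)·(3) + (-1)·(-1) + (-2)·(-2)) / 4 = 22/4 = 5.5
  S[X_1,X_2] = ((2)·(-1.6) + (-2)·(1.4) + (3)·(-3.6) + (-1)·(2.4) + (-2)·(1.4)) / 4 = -22/4 = -5.5
  S[X_2,X_2] = ((-1.6)·(-1.6) + (1.4)·(1.4) + (-3.6)·(-3.6) + (2.4)·(2.4) + (1.4)·(1.4)) / 4 = 25.2/4 = 6.3
  S = [[5.5, -5.5],
 [-5.5, 6.3]].

Step 3 — invert S. det(S) = 5.5·6.3 - (-5.5)² = 4.4.
  S^{-1} = (1/det) · [[d, -b], [-b, a]] = [[1.4318, 1.25],
 [1.25, 1.25]].

Step 4 — quadratic form (x̄ - mu_0)^T · S^{-1} · (x̄ - mu_0):
  S^{-1} · (x̄ - mu_0) = (-1.4091, -0.5),
  (x̄ - mu_0)^T · [...] = (-5)·(-1.4091) + (4.6)·(-0.5) = 4.7455.

Step 5 — scale by n: T² = 5 · 4.7455 = 23.7273.

T² ≈ 23.7273


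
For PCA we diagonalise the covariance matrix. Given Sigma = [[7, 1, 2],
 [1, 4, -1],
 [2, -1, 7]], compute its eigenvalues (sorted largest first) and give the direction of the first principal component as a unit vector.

Step 1 — characteristic polynomial p(λ) = det(λI - Sigma) = λ³ - tr·λ² + c_1·λ - det, where tr = trace, c_1 = sum of the principal 2×2 minors, det = det(Sigma):
  tr = 7 + 4 + 7 = 18,
  c_1 = (7·4 - (1)²) + (7·7 - (2)²) + (4·7 - (-1)²) = 27 + 45 + 27 = 99,
  det = 7·(4·7 - (-1)²) - (1)·((1)·7 - (-1)·(2)) + (2)·((1)·(-1) - 4·(2)) = 7·(27) - (1)·(9) + (2)·(-9) = 162.
  So p(λ) = λ³ - 18λ² + 99λ - 162.
Step 2 — look for an integer root (rational root theorem: any rational root is an integer divisor of 162). Testing λ = 3:
  p(3) = 27 - 162 + 297 - 162 = 0  ✓
  Dividing out (λ - 3): p(λ) = (λ - 3)(λ² - 15λ + 54).
Step 3 — remaining eigenvalues from the quadratic λ² - 15λ + 54 = 0:
  Δ = 15² - 4·54 = 225 - 216 = 9,  λ = (15 ± √9)/2 = (15 ± 3)/2 = 9 or 6.
  Sorted: λ_1 = 9,  λ_2 = 6,  λ_3 = 3  (check: sum = 18 = tr ✓).

Step 4 — unit eigenvector for λ_1 = 9: v spans the null space of (Sigma - λ_1 I), whose rows are
  r_1 = (-2, 1, 2),  r_2 = (1, -5, -1),  r_3 = (2, -1, -2).
  v is orthogonal to every row, so take v ∝ r_1 × r_2 = ((1)·(-1) - (2)·(-5), (2)·(1) - (-2)·(-1), (-2)·(-5) - (1)·(1)) = (9, 0, 9).
  Rescale (divide by 9): u = (1, 0, 1).
  ||u|| = √((1)² + (0)² + (1)²) = √(2) ≈ 1.4142,  v_1 = u/||u|| ≈ (0.7071, 0, 0.7071) (||v_1|| = 1).

λ_1 = 9,  λ_2 = 6,  λ_3 = 3;  v_1 ≈ (0.7071, 0, 0.7071)


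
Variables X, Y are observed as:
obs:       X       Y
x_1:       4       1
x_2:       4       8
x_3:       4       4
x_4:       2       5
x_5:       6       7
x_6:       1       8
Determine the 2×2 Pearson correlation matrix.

Step 1 — column means:
  mean(X) = (4 + 4 + 4 + 2 + 6 + 1) / 6 = 21/6 = 3.5
  mean(Y) = (1 + 8 + 4 + 5 + 7 + 8) / 6 = 33/6 = 5.5

Step 2 — sample variances and covariances s[i,j] = (1/(n-1)) · Σ_k (x_{k,i} - mean_i) · (x_{k,j} - mean_j), with n-1 = 5:
  s[X,X] = ((0.5)·(0.5) + (0.5)·(0.5) + (0.5)·(0.5) + (-1.5)·(-1.5) + (2.5)·(2.5) + (-2.5)·(-2.5)) / 5 = 15.5/5 = 3.1
  s[X,Y] = ((0.5)·(-4.5) + (0.5)·(2.5) + (0.5)·(-1.5) + (-1.5)·(-0.5) + (2.5)·(1.5) + (-2.5)·(2.5)) / 5 = -3.5/5 = -0.7
  s[Y,Y] = ((-4.5)·(-4.5) + (2.5)·(2.5) + (-1.5)·(-1.5) + (-0.5)·(-0.5) + (1.5)·(1.5) + (2.5)·(2.5)) / 5 = 37.5/5 = 7.5
  Sample standard deviations s_i = √(s[i,i]):
  s(X) = √(3.1) = 1.7607
  s(Y) = √(7.5) = 2.7386

Step 3 — r_{ij} = s_{ij} / (s_i · s_j):
  r[X,X] = 1 (diagonal).
  r[X,Y] = -0.7 / (1.7607 · 2.7386) = -0.7 / 4.8218 = -0.1452
  r[Y,Y] = 1 (diagonal).

R is symmetric with unit diagonal. Assembling:

R = [[1, -0.1452],
 [-0.1452, 1]]


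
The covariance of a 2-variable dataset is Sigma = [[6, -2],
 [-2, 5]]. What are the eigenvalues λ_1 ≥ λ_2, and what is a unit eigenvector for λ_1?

Step 1 — characteristic polynomial of 2×2 Sigma:
  det(Sigma - λI) = λ² - trace · λ + det = 0.
  trace = 6 + 5 = 11, det = 6·5 - (-2)² = 26.
Step 2 — discriminant:
  Δ = trace² - 4·det = 121 - 104 = 17.
Step 3 — eigenvalues:
  λ = (trace ± √Δ)/2 = (11 ± 4.1231)/2,
  λ_1 = 7.5616,  λ_2 = 3.4384.

Step 4 — unit eigenvector for λ_1: solve (Sigma - λ_1 I)v = 0. First row:
  (6 - 7.5616)·v_x + (-2)·v_y = 0, i.e. (-1.5616)·v_x + (-2)·v_y = 0,
  so v ∝ (b, λ_1 - a) = (-2, 1.5616); multiply by -1 so the first entry is positive: u = (2, -1.5616).
  ||u|| = √((2)² + (-1.5616)²) = √(6.4384) ≈ 2.5374,
  v_1 = u/||u|| ≈ (0.7882, -0.6154) (||v_1|| = 1).

λ_1 = 7.5616,  λ_2 = 3.4384;  v_1 ≈ (0.7882, -0.6154)


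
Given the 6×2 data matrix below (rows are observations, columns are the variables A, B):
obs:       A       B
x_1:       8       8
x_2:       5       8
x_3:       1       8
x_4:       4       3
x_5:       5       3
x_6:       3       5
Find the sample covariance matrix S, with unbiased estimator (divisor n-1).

Step 1 — column means:
  mean(A) = (8 + 5 + 1 + 4 + 5 + 3) / 6 = 26/6 = 4.3333
  mean(B) = (8 + 8 + 8 + 3 + 3 + 5) / 6 = 35/6 = 5.8333

Step 2 — sample covariance S[i,j] = (1/(n-1)) · Σ_k (x_{k,i} - mean_i) · (x_{k,j} - mean_j), with n-1 = 5.
  S[A,A] = ((3.6667)·(3.6667) + (0.6667)·(0.6667) + (-3.3333)·(-3.3333) + (-0.3333)·(-0.3333) + (0.6667)·(0.6667) + (-1.3333)·(-1.3333)) / 5 = 27.3333/5 = 5.4667
  S[A,B] = ((3.6667)·(2.1667) + (0.6667)·(2.1667) + (-3.3333)·(2.1667) + (-0.3333)·(-2.8333) + (0.6667)·(-2.8333) + (-1.3333)·(-0.8333)) / 5 = 2.3333/5 = 0.4667
  S[B,B] = ((2.1667)·(2.1667) + (2.1667)·(2.1667) + (2.1667)·(2.1667) + (-2.8333)·(-2.8333) + (-2.8333)·(-2.8333) + (-0.8333)·(-0.8333)) / 5 = 30.8333/5 = 6.1667

S is symmetric (S[j,i] = S[i,j]). Assembling:

S = [[5.4667, 0.4667],
 [0.4667, 6.1667]]


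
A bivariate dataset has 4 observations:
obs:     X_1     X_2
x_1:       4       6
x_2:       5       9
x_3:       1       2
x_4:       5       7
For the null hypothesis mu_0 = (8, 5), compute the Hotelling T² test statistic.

Step 1 — sample mean vector:
  mean(X_1) = (4 + 5 + 1 + 5) / 4 = 15/4 = 3.75
  mean(X_2) = (6 + 9 + 2 + 7) / 4 = 24/4 = 6
  x̄ = (3.75, 6),  deviation x̄ - mu_0 = (3.75, 6) - (8, 5) = (-4.25, 1).

Step 2 — sample covariance matrix, S[i,j] = (1/(n-1)) · Σ_k (x_{k,i} - mean_i) · (x_{k,j} - mean_j), divisor n-1 = 3:
  S[X_1,X_1] = ((0.25)·(0.25) + (1.25)·(1.25) + (-2.75)·(-2.75) + (1.25)·(1.25)) / 3 = 10.75/3 = 3.5833
  S[X_1,X_2] = ((0.25)·(0) + (1.25)·(3) + (-2.75)·(-4) + (1.25)·(1)) / 3 = 16/3 = 5.3333
  S[X_2,X_2] = ((0)·(0) + (3)·(3) + (-4)·(-4) + (1)·(1)) / 3 = 26/3 = 8.6667
  S = [[3.5833, 5.3333],
 [5.3333, 8.6667]].

Step 3 — invert S. det(S) = 3.5833·8.6667 - (5.3333)² = 2.6111.
  S^{-1} = (1/det) · [[d, -b], [-b, a]] = [[3.3191, -2.0426],
 [-2.0426, 1.3723]].

Step 4 — quadratic form (x̄ - mu_0)^T · S^{-1} · (x̄ - mu_0):
  S^{-1} · (x̄ - mu_0) = (-16.1489, 10.0532),
  (x̄ - mu_0)^T · [...] = (-4.25)·(-16.1489) + (1)·(10.0532) = 78.6862.

Step 5 — scale by n: T² = 4 · 78.6862 = 314.7447.

T² ≈ 314.7447


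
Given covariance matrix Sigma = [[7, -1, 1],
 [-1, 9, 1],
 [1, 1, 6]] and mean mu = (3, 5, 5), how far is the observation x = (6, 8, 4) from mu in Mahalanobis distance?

Step 1 — centre the observation: (x - mu) = (3, 3, -1).

Step 2 — invert Sigma (cofactor / det for 3×3, or solve directly):
  Sigma^{-1} = [[0.1497, 0.0198, -0.0282],
 [0.0198, 0.1158, -0.0226],
 [-0.0282, -0.0226, 0.1751]].

Step 3 — form the quadratic (x - mu)^T · Sigma^{-1} · (x - mu):
  Sigma^{-1} · (x - mu) = (0.5367, 0.4294, -0.3277).
  (x - mu)^T · [Sigma^{-1} · (x - mu)] = (3)·(0.5367) + (3)·(0.4294) + (-1)·(-0.3277) = 3.226.

Step 4 — take square root: d = √(3.226) ≈ 1.7961.

d(x, mu) = √(3.226) ≈ 1.7961


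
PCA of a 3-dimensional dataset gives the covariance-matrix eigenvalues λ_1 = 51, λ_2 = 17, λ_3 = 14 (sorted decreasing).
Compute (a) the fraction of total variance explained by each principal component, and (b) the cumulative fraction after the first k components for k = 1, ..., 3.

Step 1 — total variance = trace(Sigma) = Σ λ_i = 51 + 17 + 14 = 82.

Step 2 — fraction explained by component i = λ_i / Σ λ:
  PC1: 51/82 = 0.622
  PC2: 17/82 = 0.2073
  PC3: 14/82 = 0.1707

Step 3 — cumulative fraction after k components = (λ_1 + ... + λ_k) / Σ λ:
  k = 1: 51/82 = 0.622
  k = 2: (51 + 17)/82 = 68/82 = 0.8293
  k = 3: (51 + 17 + 14)/82 = 82/82 = 1

Summary (fraction, with percent):

explained: PC1 0.622 (62.2%), PC2 0.2073 (20.73%), PC3 0.1707 (17.07%);  cumulative: 0.622, 0.8293, 1


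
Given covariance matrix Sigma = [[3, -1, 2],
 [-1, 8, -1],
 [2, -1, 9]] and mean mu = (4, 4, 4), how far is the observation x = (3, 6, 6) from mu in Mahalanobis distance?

Step 1 — centre the observation: (x - mu) = (-1, 2, 2).

Step 2 — invert Sigma (cofactor / det for 3×3, or solve directly):
  Sigma^{-1} = [[0.4034, 0.0398, -0.0852],
 [0.0398, 0.1307, 0.0057],
 [-0.0852, 0.0057, 0.1307]].

Step 3 — form the quadratic (x - mu)^T · Sigma^{-1} · (x - mu):
  Sigma^{-1} · (x - mu) = (-0.4943, 0.233, 0.358).
  (x - mu)^T · [Sigma^{-1} · (x - mu)] = (-1)·(-0.4943) + (2)·(0.233) + (2)·(0.358) = 1.6761.

Step 4 — take square root: d = √(1.6761) ≈ 1.2947.

d(x, mu) = √(1.6761) ≈ 1.2947


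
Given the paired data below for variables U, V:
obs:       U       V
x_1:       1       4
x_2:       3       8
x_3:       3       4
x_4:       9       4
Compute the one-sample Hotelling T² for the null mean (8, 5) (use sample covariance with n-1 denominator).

Step 1 — sample mean vector:
  mean(U) = (1 + 3 + 3 + 9) / 4 = 16/4 = 4
  mean(V) = (4 + 8 + 4 + 4) / 4 = 20/4 = 5
  x̄ = (4, 5),  deviation x̄ - mu_0 = (4, 5) - (8, 5) = (-4, 0).

Step 2 — sample covariance matrix, S[i,j] = (1/(n-1)) · Σ_k (x_{k,i} - mean_i) · (x_{k,j} - mean_j), divisor n-1 = 3:
  S[U,U] = ((-3)·(-3) + (-1)·(-1) + (-1)·(-1) + (5)·(5)) / 3 = 36/3 = 12
  S[U,V] = ((-3)·(-1) + (-1)·(3) + (-1)·(-1) + (5)·(-1)) / 3 = -4/3 = -1.3333
  S[V,V] = ((-1)·(-1) + (3)·(3) + (-1)·(-1) + (-1)·(-1)) / 3 = 12/3 = 4
  S = [[12, -1.3333],
 [-1.3333, 4]].

Step 3 — invert S. det(S) = 12·4 - (-1.3333)² = 46.2222.
  S^{-1} = (1/det) · [[d, -b], [-b, a]] = [[0.0865, 0.0288],
 [0.0288, 0.2596]].

Step 4 — quadratic form (x̄ - mu_0)^T · S^{-1} · (x̄ - mu_0):
  S^{-1} · (x̄ - mu_0) = (-0.3462, -0.1154),
  (x̄ - mu_0)^T · [...] = (-4)·(-0.3462) + (0)·(-0.1154) = 1.3846.

Step 5 — scale by n: T² = 4 · 1.3846 = 5.5385.

T² ≈ 5.5385


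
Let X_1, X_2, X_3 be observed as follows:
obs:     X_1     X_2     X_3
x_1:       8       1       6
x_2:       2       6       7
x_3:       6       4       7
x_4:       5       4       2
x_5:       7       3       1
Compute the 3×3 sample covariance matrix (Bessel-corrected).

Step 1 — column means:
  mean(X_1) = (8 + 2 + 6 + 5 + 7) / 5 = 28/5 = 5.6
  mean(X_2) = (1 + 6 + 4 + 4 + 3) / 5 = 18/5 = 3.6
  mean(X_3) = (6 + 7 + 7 + 2 + 1) / 5 = 23/5 = 4.6

Step 2 — sample covariance S[i,j] = (1/(n-1)) · Σ_k (x_{k,i} - mean_i) · (x_{k,j} - mean_j), with n-1 = 4.
  S[X_1,X_1] = ((2.4)·(2.4) + (-3.6)·(-3.6) + (0.4)·(0.4) + (-0.6)·(-0.6) + (1.4)·(1.4)) / 4 = 21.2/4 = 5.3
  S[X_1,X_2] = ((2.4)·(-2.6) + (-3.6)·(2.4) + (0.4)·(0.4) + (-0.6)·(0.4) + (1.4)·(-0.6)) / 4 = -15.8/4 = -3.95
  S[X_1,X_3] = ((2.4)·(1.4) + (-3.6)·(2.4) + (0.4)·(2.4) + (-0.6)·(-2.6) + (1.4)·(-3.6)) / 4 = -7.8/4 = -1.95
  S[X_2,X_2] = ((-2.6)·(-2.6) + (2.4)·(2.4) + (0.4)·(0.4) + (0.4)·(0.4) + (-0.6)·(-0.6)) / 4 = 13.2/4 = 3.3
  S[X_2,X_3] = ((-2.6)·(1.4) + (2.4)·(2.4) + (0.4)·(2.4) + (0.4)·(-2.6) + (-0.6)·(-3.6)) / 4 = 4.2/4 = 1.05
  S[X_3,X_3] = ((1.4)·(1.4) + (2.4)·(2.4) + (2.4)·(2.4) + (-2.6)·(-2.6) + (-3.6)·(-3.6)) / 4 = 33.2/4 = 8.3

S is symmetric (S[j,i] = S[i,j]). Assembling:

S = [[5.3, -3.95, -1.95],
 [-3.95, 3.3, 1.05],
 [-1.95, 1.05, 8.3]]


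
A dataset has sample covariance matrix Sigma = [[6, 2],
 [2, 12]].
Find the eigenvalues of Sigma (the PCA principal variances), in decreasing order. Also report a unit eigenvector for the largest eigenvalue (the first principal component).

Step 1 — characteristic polynomial of 2×2 Sigma:
  det(Sigma - λI) = λ² - trace · λ + det = 0.
  trace = 6 + 12 = 18, det = 6·12 - (2)² = 68.
Step 2 — discriminant:
  Δ = trace² - 4·det = 324 - 272 = 52.
Step 3 — eigenvalues:
  λ = (trace ± √Δ)/2 = (18 ± 7.2111)/2,
  λ_1 = 12.6056,  λ_2 = 5.3944.

Step 4 — unit eigenvector for λ_1: solve (Sigma - λ_1 I)v = 0. First row:
  (6 - 12.6056)·v_x + (2)·v_y = 0, i.e. (-6.6056)·v_x + (2)·v_y = 0,
  so v ∝ (b, λ_1 - a) = (2, 6.6056) = u.
  ||u|| = √((2)² + (6.6056)²) = √(47.6333) ≈ 6.9017,
  v_1 = u/||u|| ≈ (0.2898, 0.9571) (||v_1|| = 1).

λ_1 = 12.6056,  λ_2 = 5.3944;  v_1 ≈ (0.2898, 0.9571)


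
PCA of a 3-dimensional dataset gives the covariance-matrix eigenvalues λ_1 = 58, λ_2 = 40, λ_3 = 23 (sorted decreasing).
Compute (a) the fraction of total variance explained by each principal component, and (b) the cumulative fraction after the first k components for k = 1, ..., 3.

Step 1 — total variance = trace(Sigma) = Σ λ_i = 58 + 40 + 23 = 121.

Step 2 — fraction explained by component i = λ_i / Σ λ:
  PC1: 58/121 = 0.4793
  PC2: 40/121 = 0.3306
  PC3: 23/121 = 0.1901

Step 3 — cumulative fraction after k components = (λ_1 + ... + λ_k) / Σ λ:
  k = 1: 58/121 = 0.4793
  k = 2: (58 + 40)/121 = 98/121 = 0.8099
  k = 3: (58 + 40 + 23)/121 = 121/121 = 1

Summary (fraction, with percent):

explained: PC1 0.4793 (47.93%), PC2 0.3306 (33.06%), PC3 0.1901 (19.01%);  cumulative: 0.4793, 0.8099, 1


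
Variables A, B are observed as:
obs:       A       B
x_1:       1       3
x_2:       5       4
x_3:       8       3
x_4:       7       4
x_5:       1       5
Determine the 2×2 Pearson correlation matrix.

Step 1 — column means:
  mean(A) = (1 + 5 + 8 + 7 + 1) / 5 = 22/5 = 4.4
  mean(B) = (3 + 4 + 3 + 4 + 5) / 5 = 19/5 = 3.8

Step 2 — sample variances and covariances s[i,j] = (1/(n-1)) · Σ_k (x_{k,i} - mean_i) · (x_{k,j} - mean_j), with n-1 = 4:
  s[A,A] = ((-3.4)·(-3.4) + (0.6)·(0.6) + (3.6)·(3.6) + (2.6)·(2.6) + (-3.4)·(-3.4)) / 4 = 43.2/4 = 10.8
  s[A,B] = ((-3.4)·(-0.8) + (0.6)·(0.2) + (3.6)·(-0.8) + (2.6)·(0.2) + (-3.4)·(1.2)) / 4 = -3.6/4 = -0.9
  s[B,B] = ((-0.8)·(-0.8) + (0.2)·(0.2) + (-0.8)·(-0.8) + (0.2)·(0.2) + (1.2)·(1.2)) / 4 = 2.8/4 = 0.7
  Sample standard deviations s_i = √(s[i,i]):
  s(A) = √(10.8) = 3.2863
  s(B) = √(0.7) = 0.8367

Step 3 — r_{ij} = s_{ij} / (s_i · s_j):
  r[A,A] = 1 (diagonal).
  r[A,B] = -0.9 / (3.2863 · 0.8367) = -0.9 / 2.7495 = -0.3273
  r[B,B] = 1 (diagonal).

R is symmetric with unit diagonal. Assembling:

R = [[1, -0.3273],
 [-0.3273, 1]]


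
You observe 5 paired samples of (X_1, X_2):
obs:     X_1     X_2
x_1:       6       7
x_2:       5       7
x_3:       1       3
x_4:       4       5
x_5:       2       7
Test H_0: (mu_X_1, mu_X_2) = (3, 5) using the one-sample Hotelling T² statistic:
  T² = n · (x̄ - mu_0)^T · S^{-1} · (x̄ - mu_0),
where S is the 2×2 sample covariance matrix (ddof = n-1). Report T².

Step 1 — sample mean vector:
  mean(X_1) = (6 + 5 + 1 + 4 + 2) / 5 = 18/5 = 3.6
  mean(X_2) = (7 + 7 + 3 + 5 + 7) / 5 = 29/5 = 5.8
  x̄ = (3.6, 5.8),  deviation x̄ - mu_0 = (3.6, 5.8) - (3, 5) = (0.6, 0.8).

Step 2 — sample covariance matrix, S[i,j] = (1/(n-1)) · Σ_k (x_{k,i} - mean_i) · (x_{k,j} - mean_j), divisor n-1 = 4:
  S[X_1,X_1] = ((2.4)·(2.4) + (1.4)·(1.4) + (-2.6)·(-2.6) + (0.4)·(0.4) + (-1.6)·(-1.6)) / 4 = 17.2/4 = 4.3
  S[X_1,X_2] = ((2.4)·(1.2) + (1.4)·(1.2) + (-2.6)·(-2.8) + (0.4)·(-0.8) + (-1.6)·(1.2)) / 4 = 9.6/4 = 2.4
  S[X_2,X_2] = ((1.2)·(1.2) + (1.2)·(1.2) + (-2.8)·(-2.8) + (-0.8)·(-0.8) + (1.2)·(1.2)) / 4 = 12.8/4 = 3.2
  S = [[4.3, 2.4],
 [2.4, 3.2]].

Step 3 — invert S. det(S) = 4.3·3.2 - (2.4)² = 8.
  S^{-1} = (1/det) · [[d, -b], [-b, a]] = [[0.4, -0.3],
 [-0.3, 0.5375]].

Step 4 — quadratic form (x̄ - mu_0)^T · S^{-1} · (x̄ - mu_0):
  S^{-1} · (x̄ - mu_0) = (0, 0.25),
  (x̄ - mu_0)^T · [...] = (0.6)·(0) + (0.8)·(0.25) = 0.2.

Step 5 — scale by n: T² = 5 · 0.2 = 1.

T² ≈ 1


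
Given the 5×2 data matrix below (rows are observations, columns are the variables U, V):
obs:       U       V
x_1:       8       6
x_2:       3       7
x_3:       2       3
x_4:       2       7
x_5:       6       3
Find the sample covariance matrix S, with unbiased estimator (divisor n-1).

Step 1 — column means:
  mean(U) = (8 + 3 + 2 + 2 + 6) / 5 = 21/5 = 4.2
  mean(V) = (6 + 7 + 3 + 7 + 3) / 5 = 26/5 = 5.2

Step 2 — sample covariance S[i,j] = (1/(n-1)) · Σ_k (x_{k,i} - mean_i) · (x_{k,j} - mean_j), with n-1 = 4.
  S[U,U] = ((3.8)·(3.8) + (-1.2)·(-1.2) + (-2.2)·(-2.2) + (-2.2)·(-2.2) + (1.8)·(1.8)) / 4 = 28.8/4 = 7.2
  S[U,V] = ((3.8)·(0.8) + (-1.2)·(1.8) + (-2.2)·(-2.2) + (-2.2)·(1.8) + (1.8)·(-2.2)) / 4 = -2.2/4 = -0.55
  S[V,V] = ((0.8)·(0.8) + (1.8)·(1.8) + (-2.2)·(-2.2) + (1.8)·(1.8) + (-2.2)·(-2.2)) / 4 = 16.8/4 = 4.2

S is symmetric (S[j,i] = S[i,j]). Assembling:

S = [[7.2, -0.55],
 [-0.55, 4.2]]


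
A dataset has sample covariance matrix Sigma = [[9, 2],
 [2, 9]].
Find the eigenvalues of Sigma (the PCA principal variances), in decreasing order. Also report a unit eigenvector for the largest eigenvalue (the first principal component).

Step 1 — characteristic polynomial of 2×2 Sigma:
  det(Sigma - λI) = λ² - trace · λ + det = 0.
  trace = 9 + 9 = 18, det = 9·9 - (2)² = 77.
Step 2 — discriminant:
  Δ = trace² - 4·det = 324 - 308 = 16.
Step 3 — eigenvalues:
  λ = (trace ± √Δ)/2 = (18 ± 4)/2,
  λ_1 = 11,  λ_2 = 7.

Step 4 — unit eigenvector for λ_1: solve (Sigma - λ_1 I)v = 0. First row:
  (9 - 11)·v_x + (2)·v_y = 0, i.e. (-2)·v_x + (2)·v_y = 0,
  so v ∝ (b, λ_1 - a) = (2, 2) = u.
  ||u|| = √((2)² + (2)²) = √(8) ≈ 2.8284,
  v_1 = u/||u|| ≈ (0.7071, 0.7071) (||v_1|| = 1).

λ_1 = 11,  λ_2 = 7;  v_1 ≈ (0.7071, 0.7071)


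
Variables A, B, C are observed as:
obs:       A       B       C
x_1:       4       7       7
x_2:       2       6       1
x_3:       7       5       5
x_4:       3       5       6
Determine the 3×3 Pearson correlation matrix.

Step 1 — column means:
  mean(A) = (4 + 2 + 7 + 3) / 4 = 16/4 = 4
  mean(B) = (7 + 6 + 5 + 5) / 4 = 23/4 = 5.75
  mean(C) = (7 + 1 + 5 + 6) / 4 = 19/4 = 4.75

Step 2 — sample variances and covariances s[i,j] = (1/(n-1)) · Σ_k (x_{k,i} - mean_i) · (x_{k,j} - mean_j), with n-1 = 3:
  s[A,A] = ((0)·(0) + (-2)·(-2) + (3)·(3) + (-1)·(-1)) / 3 = 14/3 = 4.6667
  s[A,B] = ((0)·(1.25) + (-2)·(0.25) + (3)·(-0.75) + (-1)·(-0.75)) / 3 = -2/3 = -0.6667
  s[A,C] = ((0)·(2.25) + (-2)·(-3.75) + (3)·(0.25) + (-1)·(1.25)) / 3 = 7/3 = 2.3333
  s[B,B] = ((1.25)·(1.25) + (0.25)·(0.25) + (-0.75)·(-0.75) + (-0.75)·(-0.75)) / 3 = 2.75/3 = 0.9167
  s[B,C] = ((1.25)·(2.25) + (0.25)·(-3.75) + (-0.75)·(0.25) + (-0.75)·(1.25)) / 3 = 0.75/3 = 0.25
  s[C,C] = ((2.25)·(2.25) + (-3.75)·(-3.75) + (0.25)·(0.25) + (1.25)·(1.25)) / 3 = 20.75/3 = 6.9167
  Sample standard deviations s_i = √(s[i,i]):
  s(A) = √(4.6667) = 2.1602
  s(B) = √(0.9167) = 0.9574
  s(C) = √(6.9167) = 2.63

Step 3 — r_{ij} = s_{ij} / (s_i · s_j):
  r[A,A] = 1 (diagonal).
  r[A,B] = -0.6667 / (2.1602 · 0.9574) = -0.6667 / 2.0683 = -0.3223
  r[A,C] = 2.3333 / (2.1602 · 2.63) = 2.3333 / 5.6814 = 0.4107
  r[B,B] = 1 (diagonal).
  r[B,C] = 0.25 / (0.9574 · 2.63) = 0.25 / 2.518 = 0.0993
  r[C,C] = 1 (diagonal).

R is symmetric with unit diagonal. Assembling:

R = [[1, -0.3223, 0.4107],
 [-0.3223, 1, 0.0993],
 [0.4107, 0.0993, 1]]


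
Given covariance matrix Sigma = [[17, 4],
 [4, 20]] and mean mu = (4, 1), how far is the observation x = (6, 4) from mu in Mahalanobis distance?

Step 1 — centre the observation: (x - mu) = (2, 3).

Step 2 — invert Sigma. det(Sigma) = 17·20 - (4)² = 324.
  Sigma^{-1} = (1/det) · [[d, -b], [-b, a]] = [[0.0617, -0.0123],
 [-0.0123, 0.0525]].

Step 3 — form the quadratic (x - mu)^T · Sigma^{-1} · (x - mu):
  Sigma^{-1} · (x - mu) = (0.0864, 0.1327).
  (x - mu)^T · [Sigma^{-1} · (x - mu)] = (2)·(0.0864) + (3)·(0.1327) = 0.571.

Step 4 — take square root: d = √(0.571) ≈ 0.7556.

d(x, mu) = √(0.571) ≈ 0.7556


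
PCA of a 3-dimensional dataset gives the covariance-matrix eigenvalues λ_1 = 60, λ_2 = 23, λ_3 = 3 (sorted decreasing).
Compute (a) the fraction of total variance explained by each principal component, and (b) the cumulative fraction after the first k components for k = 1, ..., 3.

Step 1 — total variance = trace(Sigma) = Σ λ_i = 60 + 23 + 3 = 86.

Step 2 — fraction explained by component i = λ_i / Σ λ:
  PC1: 60/86 = 0.6977
  PC2: 23/86 = 0.2674
  PC3: 3/86 = 0.0349

Step 3 — cumulative fraction after k components = (λ_1 + ... + λ_k) / Σ λ:
  k = 1: 60/86 = 0.6977
  k = 2: (60 + 23)/86 = 83/86 = 0.9651
  k = 3: (60 + 23 + 3)/86 = 86/86 = 1

Summary (fraction, with percent):

explained: PC1 0.6977 (69.77%), PC2 0.2674 (26.74%), PC3 0.0349 (3.49%);  cumulative: 0.6977, 0.9651, 1


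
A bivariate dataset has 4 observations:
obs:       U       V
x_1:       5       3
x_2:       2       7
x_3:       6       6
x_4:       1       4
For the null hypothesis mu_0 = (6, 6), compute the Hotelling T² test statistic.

Step 1 — sample mean vector:
  mean(U) = (5 + 2 + 6 + 1) / 4 = 14/4 = 3.5
  mean(V) = (3 + 7 + 6 + 4) / 4 = 20/4 = 5
  x̄ = (3.5, 5),  deviation x̄ - mu_0 = (3.5, 5) - (6, 6) = (-2.5, -1).

Step 2 — sample covariance matrix, S[i,j] = (1/(n-1)) · Σ_k (x_{k,i} - mean_i) · (x_{k,j} - mean_j), divisor n-1 = 3:
  S[U,U] = ((1.5)·(1.5) + (-1.5)·(-1.5) + (2.5)·(2.5) + (-2.5)·(-2.5)) / 3 = 17/3 = 5.6667
  S[U,V] = ((1.5)·(-2) + (-1.5)·(2) + (2.5)·(1) + (-2.5)·(-1)) / 3 = -1/3 = -0.3333
  S[V,V] = ((-2)·(-2) + (2)·(2) + (1)·(1) + (-1)·(-1)) / 3 = 10/3 = 3.3333
  S = [[5.6667, -0.3333],
 [-0.3333, 3.3333]].

Step 3 — invert S. det(S) = 5.6667·3.3333 - (-0.3333)² = 18.7778.
  S^{-1} = (1/det) · [[d, -b], [-b, a]] = [[0.1775, 0.0178],
 [0.0178, 0.3018]].

Step 4 — quadratic form (x̄ - mu_0)^T · S^{-1} · (x̄ - mu_0):
  S^{-1} · (x̄ - mu_0) = (-0.4615, -0.3462),
  (x̄ - mu_0)^T · [...] = (-2.5)·(-0.4615) + (-1)·(-0.3462) = 1.5.

Step 5 — scale by n: T² = 4 · 1.5 = 6.

T² ≈ 6


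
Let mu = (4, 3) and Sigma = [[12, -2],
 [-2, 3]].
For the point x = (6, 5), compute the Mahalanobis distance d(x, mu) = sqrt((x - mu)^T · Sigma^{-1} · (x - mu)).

Step 1 — centre the observation: (x - mu) = (2, 2).

Step 2 — invert Sigma. det(Sigma) = 12·3 - (-2)² = 32.
  Sigma^{-1} = (1/det) · [[d, -b], [-b, a]] = [[0.0938, 0.0625],
 [0.0625, 0.375]].

Step 3 — form the quadratic (x - mu)^T · Sigma^{-1} · (x - mu):
  Sigma^{-1} · (x - mu) = (0.3125, 0.875).
  (x - mu)^T · [Sigma^{-1} · (x - mu)] = (2)·(0.3125) + (2)·(0.875) = 2.375.

Step 4 — take square root: d = √(2.375) ≈ 1.5411.

d(x, mu) = √(2.375) ≈ 1.5411


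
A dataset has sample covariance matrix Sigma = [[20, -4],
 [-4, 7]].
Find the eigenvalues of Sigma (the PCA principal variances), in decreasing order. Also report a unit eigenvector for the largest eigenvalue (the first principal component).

Step 1 — characteristic polynomial of 2×2 Sigma:
  det(Sigma - λI) = λ² - trace · λ + det = 0.
  trace = 20 + 7 = 27, det = 20·7 - (-4)² = 124.
Step 2 — discriminant:
  Δ = trace² - 4·det = 729 - 496 = 233.
Step 3 — eigenvalues:
  λ = (trace ± √Δ)/2 = (27 ± 15.2643)/2,
  λ_1 = 21.1322,  λ_2 = 5.8678.

Step 4 — unit eigenvector for λ_1: solve (Sigma - λ_1 I)v = 0. First row:
  (20 - 21.1322)·v_x + (-4)·v_y = 0, i.e. (-1.1322)·v_x + (-4)·v_y = 0,
  so v ∝ (b, λ_1 - a) = (-4, 1.1322); multiply by -1 so the first entry is positive: u = (4, -1.1322).
  ||u|| = √((4)² + (-1.1322)²) = √(17.2818) ≈ 4.1571,
  v_1 = u/||u|| ≈ (0.9622, -0.2723) (||v_1|| = 1).

λ_1 = 21.1322,  λ_2 = 5.8678;  v_1 ≈ (0.9622, -0.2723)


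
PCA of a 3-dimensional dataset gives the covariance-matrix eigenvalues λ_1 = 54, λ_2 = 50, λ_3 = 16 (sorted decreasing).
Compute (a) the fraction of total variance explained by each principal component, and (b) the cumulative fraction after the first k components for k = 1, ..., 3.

Step 1 — total variance = trace(Sigma) = Σ λ_i = 54 + 50 + 16 = 120.

Step 2 — fraction explained by component i = λ_i / Σ λ:
  PC1: 54/120 = 0.45
  PC2: 50/120 = 0.4167
  PC3: 16/120 = 0.1333

Step 3 — cumulative fraction after k components = (λ_1 + ... + λ_k) / Σ λ:
  k = 1: 54/120 = 0.45
  k = 2: (54 + 50)/120 = 104/120 = 0.8667
  k = 3: (54 + 50 + 16)/120 = 120/120 = 1

Summary (fraction, with percent):

explained: PC1 0.45 (45%), PC2 0.4167 (41.67%), PC3 0.1333 (13.33%);  cumulative: 0.45, 0.8667, 1


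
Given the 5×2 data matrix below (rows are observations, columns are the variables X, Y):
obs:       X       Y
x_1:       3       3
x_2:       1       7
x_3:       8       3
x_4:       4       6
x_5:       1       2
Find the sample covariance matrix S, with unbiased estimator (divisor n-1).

Step 1 — column means:
  mean(X) = (3 + 1 + 8 + 4 + 1) / 5 = 17/5 = 3.4
  mean(Y) = (3 + 7 + 3 + 6 + 2) / 5 = 21/5 = 4.2

Step 2 — sample covariance S[i,j] = (1/(n-1)) · Σ_k (x_{k,i} - mean_i) · (x_{k,j} - mean_j), with n-1 = 4.
  S[X,X] = ((-0.4)·(-0.4) + (-2.4)·(-2.4) + (4.6)·(4.6) + (0.6)·(0.6) + (-2.4)·(-2.4)) / 4 = 33.2/4 = 8.3
  S[X,Y] = ((-0.4)·(-1.2) + (-2.4)·(2.8) + (4.6)·(-1.2) + (0.6)·(1.8) + (-2.4)·(-2.2)) / 4 = -5.4/4 = -1.35
  S[Y,Y] = ((-1.2)·(-1.2) + (2.8)·(2.8) + (-1.2)·(-1.2) + (1.8)·(1.8) + (-2.2)·(-2.2)) / 4 = 18.8/4 = 4.7

S is symmetric (S[j,i] = S[i,j]). Assembling:

S = [[8.3, -1.35],
 [-1.35, 4.7]]


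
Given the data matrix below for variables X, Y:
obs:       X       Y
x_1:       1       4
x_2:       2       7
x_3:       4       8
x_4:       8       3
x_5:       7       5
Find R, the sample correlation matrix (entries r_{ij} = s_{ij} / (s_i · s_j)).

Step 1 — column means:
  mean(X) = (1 + 2 + 4 + 8 + 7) / 5 = 22/5 = 4.4
  mean(Y) = (4 + 7 + 8 + 3 + 5) / 5 = 27/5 = 5.4

Step 2 — sample variances and covariances s[i,j] = (1/(n-1)) · Σ_k (x_{k,i} - mean_i) · (x_{k,j} - mean_j), with n-1 = 4:
  s[X,X] = ((-3.4)·(-3.4) + (-2.4)·(-2.4) + (-0.4)·(-0.4) + (3.6)·(3.6) + (2.6)·(2.6)) / 4 = 37.2/4 = 9.3
  s[X,Y] = ((-3.4)·(-1.4) + (-2.4)·(1.6) + (-0.4)·(2.6) + (3.6)·(-2.4) + (2.6)·(-0.4)) / 4 = -9.8/4 = -2.45
  s[Y,Y] = ((-1.4)·(-1.4) + (1.6)·(1.6) + (2.6)·(2.6) + (-2.4)·(-2.4) + (-0.4)·(-0.4)) / 4 = 17.2/4 = 4.3
  Sample standard deviations s_i = √(s[i,i]):
  s(X) = √(9.3) = 3.0496
  s(Y) = √(4.3) = 2.0736

Step 3 — r_{ij} = s_{ij} / (s_i · s_j):
  r[X,X] = 1 (diagonal).
  r[X,Y] = -2.45 / (3.0496 · 2.0736) = -2.45 / 6.3238 = -0.3874
  r[Y,Y] = 1 (diagonal).

R is symmetric with unit diagonal. Assembling:

R = [[1, -0.3874],
 [-0.3874, 1]]


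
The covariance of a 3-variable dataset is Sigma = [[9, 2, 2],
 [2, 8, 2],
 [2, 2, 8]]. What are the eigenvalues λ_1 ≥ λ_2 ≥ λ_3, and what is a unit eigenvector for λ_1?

Step 1 — characteristic polynomial p(λ) = det(λI - Sigma) = λ³ - tr·λ² + c_1·λ - det, where tr = trace, c_1 = sum of the principal 2×2 minors, det = det(Sigma):
  tr = 9 + 8 + 8 = 25,
  c_1 = (9·8 - (2)²) + (9·8 - (2)²) + (8·8 - (2)²) = 68 + 68 + 60 = 196,
  det = 9·(8·8 - (2)²) - (2)·((2)·8 - (2)·(2)) + (2)·((2)·(2) - 8·(2)) = 9·(60) - (2)·(12) + (2)·(-12) = 492.
  So p(λ) = λ³ - 25λ² + 196λ - 492.
Step 2 — look for an integer root (rational root theorem: any rational root is an integer divisor of 492). Testing λ = 6:
  p(6) = 216 - 900 + 1176 - 492 = 0  ✓
  Dividing out (λ - 6): p(λ) = (λ - 6)(λ² - 19λ + 82).
Step 3 — remaining eigenvalues from the quadratic λ² - 19λ + 82 = 0:
  Δ = 19² - 4·82 = 361 - 328 = 33,  λ = (19 ± √33)/2 = (19 ± 5.7446)/2 ≈ 12.3723 or 6.6277.
  Sorted: λ_1 = 12.3723,  λ_2 = 6.6277,  λ_3 = 6  (check: sum = 25 = tr ✓).

Step 4 — unit eigenvector for λ_1 ≈ 12.3723: v spans the null space of (Sigma - λ_1 I), whose rows are
  r_1 = (-3.3723, 2, 2),  r_2 = (2, -4.3723, 2),  r_3 = (2, 2, -4.3723).
  v is orthogonal to every row, so take v ∝ r_1 × r_2 = ((2)·(2) - (2)·(-4.3723), (2)·(2) - (-3.3723)·(2), (-3.3723)·(-4.3723) - (2)·(2)) ≈ (12.7446, 10.7446, 10.7446).
  Let u = (12.7446, 10.7446, 10.7446).
  ||u|| = √((12.7446)² + (10.7446)² + (10.7446)²) = √(393.3151) ≈ 19.8322,  v_1 = u/||u|| ≈ (0.6426, 0.5418, 0.5418) (||v_1|| = 1).

λ_1 = 12.3723,  λ_2 = 6.6277,  λ_3 = 6;  v_1 ≈ (0.6426, 0.5418, 0.5418)


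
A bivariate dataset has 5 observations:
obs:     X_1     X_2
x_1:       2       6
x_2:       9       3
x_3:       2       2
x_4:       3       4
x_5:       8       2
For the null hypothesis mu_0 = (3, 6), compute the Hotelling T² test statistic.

Step 1 — sample mean vector:
  mean(X_1) = (2 + 9 + 2 + 3 + 8) / 5 = 24/5 = 4.8
  mean(X_2) = (6 + 3 + 2 + 4 + 2) / 5 = 17/5 = 3.4
  x̄ = (4.8, 3.4),  deviation x̄ - mu_0 = (4.8, 3.4) - (3, 6) = (1.8, -2.6).

Step 2 — sample covariance matrix, S[i,j] = (1/(n-1)) · Σ_k (x_{k,i} - mean_i) · (x_{k,j} - mean_j), divisor n-1 = 4:
  S[X_1,X_1] = ((-2.8)·(-2.8) + (4.2)·(4.2) + (-2.8)·(-2.8) + (-1.8)·(-1.8) + (3.2)·(3.2)) / 4 = 46.8/4 = 11.7
  S[X_1,X_2] = ((-2.8)·(2.6) + (4.2)·(-0.4) + (-2.8)·(-1.4) + (-1.8)·(0.6) + (3.2)·(-1.4)) / 4 = -10.6/4 = -2.65
  S[X_2,X_2] = ((2.6)·(2.6) + (-0.4)·(-0.4) + (-1.4)·(-1.4) + (0.6)·(0.6) + (-1.4)·(-1.4)) / 4 = 11.2/4 = 2.8
  S = [[11.7, -2.65],
 [-2.65, 2.8]].

Step 3 — invert S. det(S) = 11.7·2.8 - (-2.65)² = 25.7375.
  S^{-1} = (1/det) · [[d, -b], [-b, a]] = [[0.1088, 0.103],
 [0.103, 0.4546]].

Step 4 — quadratic form (x̄ - mu_0)^T · S^{-1} · (x̄ - mu_0):
  S^{-1} · (x̄ - mu_0) = (-0.0719, -0.9966),
  (x̄ - mu_0)^T · [...] = (1.8)·(-0.0719) + (-2.6)·(-0.9966) = 2.4618.

Step 5 — scale by n: T² = 5 · 2.4618 = 12.3089.

T² ≈ 12.3089


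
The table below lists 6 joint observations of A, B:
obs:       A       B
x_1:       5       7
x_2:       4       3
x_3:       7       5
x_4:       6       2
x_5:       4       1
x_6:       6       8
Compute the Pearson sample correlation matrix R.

Step 1 — column means:
  mean(A) = (5 + 4 + 7 + 6 + 4 + 6) / 6 = 32/6 = 5.3333
  mean(B) = (7 + 3 + 5 + 2 + 1 + 8) / 6 = 26/6 = 4.3333

Step 2 — sample variances and covariances s[i,j] = (1/(n-1)) · Σ_k (x_{k,i} - mean_i) · (x_{k,j} - mean_j), with n-1 = 5:
  s[A,A] = ((-0.3333)·(-0.3333) + (-1.3333)·(-1.3333) + (1.6667)·(1.6667) + (0.6667)·(0.6667) + (-1.3333)·(-1.3333) + (0.6667)·(0.6667)) / 5 = 7.3333/5 = 1.4667
  s[A,B] = ((-0.3333)·(2.6667) + (-1.3333)·(-1.3333) + (1.6667)·(0.6667) + (0.6667)·(-2.3333) + (-1.3333)·(-3.3333) + (0.6667)·(3.6667)) / 5 = 7.3333/5 = 1.4667
  s[B,B] = ((2.6667)·(2.6667) + (-1.3333)·(-1.3333) + (0.6667)·(0.6667) + (-2.3333)·(-2.3333) + (-3.3333)·(-3.3333) + (3.6667)·(3.6667)) / 5 = 39.3333/5 = 7.8667
  Sample standard deviations s_i = √(s[i,i]):
  s(A) = √(1.4667) = 1.2111
  s(B) = √(7.8667) = 2.8048

Step 3 — r_{ij} = s_{ij} / (s_i · s_j):
  r[A,A] = 1 (diagonal).
  r[A,B] = 1.4667 / (1.2111 · 2.8048) = 1.4667 / 3.3967 = 0.4318
  r[B,B] = 1 (diagonal).

R is symmetric with unit diagonal. Assembling:

R = [[1, 0.4318],
 [0.4318, 1]]


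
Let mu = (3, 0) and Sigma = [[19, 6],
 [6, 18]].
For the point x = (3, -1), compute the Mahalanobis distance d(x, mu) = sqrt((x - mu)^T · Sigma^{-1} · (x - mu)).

Step 1 — centre the observation: (x - mu) = (0, -1).

Step 2 — invert Sigma. det(Sigma) = 19·18 - (6)² = 306.
  Sigma^{-1} = (1/det) · [[d, -b], [-b, a]] = [[0.0588, -0.0196],
 [-0.0196, 0.0621]].

Step 3 — form the quadratic (x - mu)^T · Sigma^{-1} · (x - mu):
  Sigma^{-1} · (x - mu) = (0.0196, -0.0621).
  (x - mu)^T · [Sigma^{-1} · (x - mu)] = (0)·(0.0196) + (-1)·(-0.0621) = 0.0621.

Step 4 — take square root: d = √(0.0621) ≈ 0.2492.

d(x, mu) = √(0.0621) ≈ 0.2492
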